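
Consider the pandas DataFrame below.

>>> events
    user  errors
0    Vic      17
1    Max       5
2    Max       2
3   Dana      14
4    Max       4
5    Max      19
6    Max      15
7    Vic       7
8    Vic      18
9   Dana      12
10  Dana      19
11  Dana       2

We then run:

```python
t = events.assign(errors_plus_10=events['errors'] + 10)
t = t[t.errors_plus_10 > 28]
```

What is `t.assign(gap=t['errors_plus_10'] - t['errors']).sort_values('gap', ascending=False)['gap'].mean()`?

add column errors_plus_10 = events['errors'] + 10:
    user  errors  errors_plus_10
0    Vic      17              27
1    Max       5              15
2    Max       2              12
3   Dana      14              24
4    Max       4              14
5    Max      19              29
6    Max      15              25
7    Vic       7              17
8    Vic      18              28
9   Dana      12              22
10  Dana      19              29
11  Dana       2              12
filter rows where errors_plus_10 > 28:
    user  errors  errors_plus_10
5    Max      19              29
10  Dana      19              29
add column gap = t['errors_plus_10'] - t['errors']:
    user  errors  errors_plus_10  gap
5    Max      19              29   10
10  Dana      19              29   10
sort by gap descending:
    user  errors  errors_plus_10  gap
5    Max      19              29   10
10  Dana      19              29   10
Hence 10.0.

10.0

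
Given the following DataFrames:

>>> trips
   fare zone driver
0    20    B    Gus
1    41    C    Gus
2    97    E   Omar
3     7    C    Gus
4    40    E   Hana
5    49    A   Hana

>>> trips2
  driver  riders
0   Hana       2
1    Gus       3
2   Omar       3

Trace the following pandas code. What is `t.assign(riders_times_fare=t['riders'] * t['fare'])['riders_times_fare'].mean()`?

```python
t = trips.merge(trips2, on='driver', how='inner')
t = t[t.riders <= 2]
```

merge on 'driver' (how='inner') → 6 rows:
   fare zone driver  riders
0    20    B    Gus       3
1    41    C    Gus       3
2    97    E   Omar       3
3     7    C    Gus       3
4    40    E   Hana       2
5    49    A   Hana       2
filter rows where riders <= 2:
   fare zone driver  riders
4    40    E   Hana       2
5    49    A   Hana       2
add column riders_times_fare = t['riders'] * t['fare']:
   fare zone driver  riders  riders_times_fare
4    40    E   Hana       2                 80
5    49    A   Hana       2                 98
Then the mean of column 'riders_times_fare': 89.0

89.0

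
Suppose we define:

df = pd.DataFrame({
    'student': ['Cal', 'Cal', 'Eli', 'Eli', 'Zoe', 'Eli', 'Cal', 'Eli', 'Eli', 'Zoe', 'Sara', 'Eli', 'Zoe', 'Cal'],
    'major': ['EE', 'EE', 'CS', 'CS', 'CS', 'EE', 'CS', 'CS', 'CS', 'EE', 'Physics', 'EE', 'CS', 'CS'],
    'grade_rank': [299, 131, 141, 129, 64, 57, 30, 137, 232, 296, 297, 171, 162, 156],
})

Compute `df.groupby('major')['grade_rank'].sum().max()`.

1051

group by major, sum of grade_rank:
major
CS         1051
EE          954
Physics     297
Name: grade_rank, dtype: int64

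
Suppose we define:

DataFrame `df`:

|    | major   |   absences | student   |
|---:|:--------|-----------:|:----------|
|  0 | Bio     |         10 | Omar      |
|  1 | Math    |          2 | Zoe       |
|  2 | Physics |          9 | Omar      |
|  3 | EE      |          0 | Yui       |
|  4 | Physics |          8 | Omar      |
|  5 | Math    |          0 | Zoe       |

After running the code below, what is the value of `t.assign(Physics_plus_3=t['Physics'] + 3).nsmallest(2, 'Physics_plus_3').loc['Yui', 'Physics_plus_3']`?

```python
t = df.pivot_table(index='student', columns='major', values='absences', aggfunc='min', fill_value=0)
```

pivot: rows=student, cols=major, min(absences):
major    Bio  EE  Math  Physics
student                        
Omar      10   0     0        8
Yui        0   0     0        0
Zoe        0   0     0        0
add column Physics_plus_3 = t['Physics'] + 3:
major    Bio  EE  Math  Physics  Physics_plus_3
student                                        
Omar      10   0     0        8              11
Yui        0   0     0        0               3
Zoe        0   0     0        0               3
take 2 rows with smallest Physics_plus_3:
major    Bio  EE  Math  Physics  Physics_plus_3
student                                        
Yui        0   0     0        0               3
Zoe        0   0     0        0               3

3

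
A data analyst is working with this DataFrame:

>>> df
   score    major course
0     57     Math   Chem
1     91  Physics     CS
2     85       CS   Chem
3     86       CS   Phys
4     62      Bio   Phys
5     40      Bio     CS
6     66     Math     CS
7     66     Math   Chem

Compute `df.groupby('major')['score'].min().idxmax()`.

Physics

group by major, min of score:
major
Bio        40
CS         85
Math       57
Physics    91
Name: score, dtype: int64
label with the largest value → Physics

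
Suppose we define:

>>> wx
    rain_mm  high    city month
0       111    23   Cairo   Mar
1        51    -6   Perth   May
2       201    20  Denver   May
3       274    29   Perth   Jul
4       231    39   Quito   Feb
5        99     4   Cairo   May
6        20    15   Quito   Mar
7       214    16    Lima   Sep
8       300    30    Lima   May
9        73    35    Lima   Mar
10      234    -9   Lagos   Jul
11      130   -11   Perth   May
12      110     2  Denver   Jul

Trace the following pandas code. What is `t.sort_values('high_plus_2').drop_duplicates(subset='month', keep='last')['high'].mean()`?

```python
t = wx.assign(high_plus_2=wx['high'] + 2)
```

add column high_plus_2 = wx['high'] + 2:
    rain_mm  high    city month  high_plus_2
0       111    23   Cairo   Mar           25
1        51    -6   Perth   May           -4
2       201    20  Denver   May           22
3       274    29   Perth   Jul           31
4       231    39   Quito   Feb           41
5        99     4   Cairo   May            6
6        20    15   Quito   Mar           17
7       214    16    Lima   Sep           18
8       300    30    Lima   May           32
9        73    35    Lima   Mar           37
10      234    -9   Lagos   Jul           -7
11      130   -11   Perth   May           -9
12      110     2  Denver   Jul            4
sort by high_plus_2:
    rain_mm  high    city month  high_plus_2
11      130   -11   Perth   May           -9
10      234    -9   Lagos   Jul           -7
1        51    -6   Perth   May           -4
12      110     2  Denver   Jul            4
5        99     4   Cairo   May            6
6        20    15   Quito   Mar           17
7       214    16    Lima   Sep           18
2       201    20  Denver   May           22
0       111    23   Cairo   Mar           25
3       274    29   Perth   Jul           31
8       300    30    Lima   May           32
9        73    35    Lima   Mar           37
4       231    39   Quito   Feb           41
drop duplicate month (keep=last):
   rain_mm  high   city month  high_plus_2
7      214    16   Lima   Sep           18
3      274    29  Perth   Jul           31
8      300    30   Lima   May           32
9       73    35   Lima   Mar           37
4      231    39  Quito   Feb           41
Then the mean of column 'high': 29.8

29.8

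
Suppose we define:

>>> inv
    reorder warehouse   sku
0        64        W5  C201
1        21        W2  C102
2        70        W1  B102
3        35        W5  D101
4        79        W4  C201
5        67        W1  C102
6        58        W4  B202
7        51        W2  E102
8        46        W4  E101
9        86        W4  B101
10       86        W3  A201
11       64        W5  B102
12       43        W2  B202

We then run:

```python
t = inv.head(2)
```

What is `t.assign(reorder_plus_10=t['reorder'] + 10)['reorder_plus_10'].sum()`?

105

take first 2 rows:
   reorder warehouse   sku
0       64        W5  C201
1       21        W2  C102
add column reorder_plus_10 = t['reorder'] + 10:
   reorder warehouse   sku  reorder_plus_10
0       64        W5  C201               74
1       21        W2  C102               31
sum of column 'reorder_plus_10' → 105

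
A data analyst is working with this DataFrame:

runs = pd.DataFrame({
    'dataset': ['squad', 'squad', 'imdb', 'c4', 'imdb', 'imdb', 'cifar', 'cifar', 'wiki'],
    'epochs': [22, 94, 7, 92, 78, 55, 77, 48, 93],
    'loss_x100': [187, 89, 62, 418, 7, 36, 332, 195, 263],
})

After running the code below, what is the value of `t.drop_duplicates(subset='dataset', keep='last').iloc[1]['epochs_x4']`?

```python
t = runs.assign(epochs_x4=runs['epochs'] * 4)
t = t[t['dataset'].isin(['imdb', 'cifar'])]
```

192

add column epochs_x4 = runs['epochs'] * 4:
  dataset  epochs  loss_x100  epochs_x4
0   squad      22        187         88
1   squad      94         89        376
2    imdb       7         62         28
3      c4      92        418        368
4    imdb      78          7        312
5    imdb      55         36        220
6   cifar      77        332        308
7   cifar      48        195        192
8    wiki      93        263        372
filter rows where dataset in ['imdb', 'cifar']:
  dataset  epochs  loss_x100  epochs_x4
2    imdb       7         62         28
4    imdb      78          7        312
5    imdb      55         36        220
6   cifar      77        332        308
7   cifar      48        195        192
drop duplicate dataset (keep=last):
  dataset  epochs  loss_x100  epochs_x4
5    imdb      55         36        220
7   cifar      48        195        192
Then the value at position 1, column 'epochs_x4': 192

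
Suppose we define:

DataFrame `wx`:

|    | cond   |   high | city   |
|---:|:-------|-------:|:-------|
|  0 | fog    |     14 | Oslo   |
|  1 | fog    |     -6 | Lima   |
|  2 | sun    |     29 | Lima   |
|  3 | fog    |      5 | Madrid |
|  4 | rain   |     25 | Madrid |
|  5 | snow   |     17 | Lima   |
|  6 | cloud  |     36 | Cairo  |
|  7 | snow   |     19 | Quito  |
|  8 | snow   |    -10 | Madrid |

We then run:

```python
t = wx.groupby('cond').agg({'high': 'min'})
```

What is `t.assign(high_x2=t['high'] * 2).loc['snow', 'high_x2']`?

group by cond, min of high:
       high
cond       
cloud    36
fog      -6
rain     25
snow    -10
sun      29
add column high_x2 = t['high'] * 2:
       high  high_x2
cond                
cloud    36       72
fog      -6      -12
rain     25       50
snow    -10      -20
sun      29       58
Finally, value at row 'snow', column 'high_x2' = -20.

-20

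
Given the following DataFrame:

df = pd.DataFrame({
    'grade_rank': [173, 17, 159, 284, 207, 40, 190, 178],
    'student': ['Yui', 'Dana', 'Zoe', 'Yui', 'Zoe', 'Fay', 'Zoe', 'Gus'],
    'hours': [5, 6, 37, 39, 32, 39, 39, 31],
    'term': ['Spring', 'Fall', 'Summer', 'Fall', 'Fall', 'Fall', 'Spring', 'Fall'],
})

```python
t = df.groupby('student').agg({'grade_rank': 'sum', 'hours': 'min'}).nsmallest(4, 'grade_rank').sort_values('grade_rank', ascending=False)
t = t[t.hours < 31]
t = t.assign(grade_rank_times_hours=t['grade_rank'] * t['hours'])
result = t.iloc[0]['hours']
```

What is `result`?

5

group by student: sum(grade_rank), min(hours):
         grade_rank  hours
student                   
Dana             17      6
Fay              40     39
Gus             178     31
Yui             457      5
Zoe             556     32
take 4 rows with smallest grade_rank:
         grade_rank  hours
student                   
Dana             17      6
Fay              40     39
Gus             178     31
Yui             457      5
sort by grade_rank descending:
         grade_rank  hours
student                   
Yui             457      5
Gus             178     31
Fay              40     39
Dana             17      6
filter rows where hours < 31:
         grade_rank  hours
student                   
Yui             457      5
Dana             17      6
add column grade_rank_times_hours = t['grade_rank'] * t['hours']:
         grade_rank  hours  grade_rank_times_hours
student                                           
Yui             457      5                    2285
Dana             17      6                     102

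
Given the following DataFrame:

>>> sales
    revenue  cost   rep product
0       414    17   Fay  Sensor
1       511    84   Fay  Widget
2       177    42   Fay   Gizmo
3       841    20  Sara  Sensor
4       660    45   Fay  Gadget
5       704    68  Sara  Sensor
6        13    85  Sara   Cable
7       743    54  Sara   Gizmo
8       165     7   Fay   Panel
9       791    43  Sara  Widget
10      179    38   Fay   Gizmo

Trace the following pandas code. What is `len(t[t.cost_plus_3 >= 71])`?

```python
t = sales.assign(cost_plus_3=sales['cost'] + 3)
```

add column cost_plus_3 = sales['cost'] + 3:
    revenue  cost   rep product  cost_plus_3
0       414    17   Fay  Sensor           20
1       511    84   Fay  Widget           87
2       177    42   Fay   Gizmo           45
3       841    20  Sara  Sensor           23
4       660    45   Fay  Gadget           48
5       704    68  Sara  Sensor           71
6        13    85  Sara   Cable           88
7       743    54  Sara   Gizmo           57
8       165     7   Fay   Panel           10
9       791    43  Sara  Widget           46
10      179    38   Fay   Gizmo           41
filter rows where cost_plus_3 >= 71:
   revenue  cost   rep product  cost_plus_3
1      511    84   Fay  Widget           87
5      704    68  Sara  Sensor           71
6       13    85  Sara   Cable           88
Finally, number of rows = 3.

3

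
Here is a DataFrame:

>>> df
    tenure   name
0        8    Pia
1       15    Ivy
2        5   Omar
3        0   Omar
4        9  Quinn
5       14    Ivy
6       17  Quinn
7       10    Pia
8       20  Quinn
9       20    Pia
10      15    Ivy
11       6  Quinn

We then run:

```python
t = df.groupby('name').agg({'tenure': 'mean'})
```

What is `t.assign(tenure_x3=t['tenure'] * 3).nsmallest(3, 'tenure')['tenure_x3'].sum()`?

group by name, mean of tenure:
          tenure
name            
Ivy    14.666667
Omar    2.500000
Pia    12.666667
Quinn  13.000000
add column tenure_x3 = t['tenure'] * 3:
          tenure  tenure_x3
name                       
Ivy    14.666667       44.0
Omar    2.500000        7.5
Pia    12.666667       38.0
Quinn  13.000000       39.0
take 3 rows with smallest tenure:
          tenure  tenure_x3
name                       
Omar    2.500000        7.5
Pia    12.666667       38.0
Quinn  13.000000       39.0

84.5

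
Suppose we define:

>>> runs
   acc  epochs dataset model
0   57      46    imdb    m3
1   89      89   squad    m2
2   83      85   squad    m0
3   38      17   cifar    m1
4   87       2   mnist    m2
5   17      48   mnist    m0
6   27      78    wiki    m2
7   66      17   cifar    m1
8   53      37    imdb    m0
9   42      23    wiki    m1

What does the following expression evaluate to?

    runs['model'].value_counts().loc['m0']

value_counts of model:
model
m2    3
m0    3
m1    3
m3    1
Name: count, dtype: int64
Taking the value at index 'm0' gives 3.

3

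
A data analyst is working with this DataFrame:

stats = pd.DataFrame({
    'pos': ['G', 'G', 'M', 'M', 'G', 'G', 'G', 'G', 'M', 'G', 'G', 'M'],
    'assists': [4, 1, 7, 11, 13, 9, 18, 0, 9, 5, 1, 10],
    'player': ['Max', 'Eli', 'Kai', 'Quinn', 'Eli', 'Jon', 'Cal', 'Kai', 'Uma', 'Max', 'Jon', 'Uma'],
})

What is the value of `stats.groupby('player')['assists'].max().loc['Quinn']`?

11

group by player, max of assists:
player
Cal      18
Eli      13
Jon       9
Kai       7
Max       5
Quinn    11
Uma      10
Name: assists, dtype: int64
Hence 11.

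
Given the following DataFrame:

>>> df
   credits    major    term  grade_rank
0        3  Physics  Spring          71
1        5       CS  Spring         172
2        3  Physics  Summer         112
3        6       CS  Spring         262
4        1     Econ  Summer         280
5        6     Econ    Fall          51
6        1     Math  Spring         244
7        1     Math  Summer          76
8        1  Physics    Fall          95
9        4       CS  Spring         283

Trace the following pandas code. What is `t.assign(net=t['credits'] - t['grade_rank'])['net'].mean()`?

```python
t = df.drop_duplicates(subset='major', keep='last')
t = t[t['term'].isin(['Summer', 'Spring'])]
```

-177.0

drop duplicate major (keep=last):
   credits    major    term  grade_rank
5        6     Econ    Fall          51
7        1     Math  Summer          76
8        1  Physics    Fall          95
9        4       CS  Spring         283
filter rows where term in ['Summer', 'Spring']:
   credits major    term  grade_rank
7        1  Math  Summer          76
9        4    CS  Spring         283
add column net = t['credits'] - t['grade_rank']:
   credits major    term  grade_rank  net
7        1  Math  Summer          76  -75
9        4    CS  Spring         283 -279
The mean of column 'net' is -177.0.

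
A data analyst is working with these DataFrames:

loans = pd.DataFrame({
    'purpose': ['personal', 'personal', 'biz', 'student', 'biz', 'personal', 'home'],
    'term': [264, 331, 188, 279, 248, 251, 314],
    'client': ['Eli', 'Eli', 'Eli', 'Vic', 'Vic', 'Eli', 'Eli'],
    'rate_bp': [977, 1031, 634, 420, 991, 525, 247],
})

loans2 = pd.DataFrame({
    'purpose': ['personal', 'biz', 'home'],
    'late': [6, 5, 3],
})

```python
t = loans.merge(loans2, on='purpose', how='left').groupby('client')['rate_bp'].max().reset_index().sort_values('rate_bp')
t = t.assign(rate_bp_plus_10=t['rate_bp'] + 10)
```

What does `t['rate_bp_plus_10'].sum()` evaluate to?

2042

merge on 'purpose' (how='left') → 7 rows:
    purpose  term client  rate_bp  late
0  personal   264    Eli      977   6.0
1  personal   331    Eli     1031   6.0
2       biz   188    Eli      634   5.0
3   student   279    Vic      420   NaN
4       biz   248    Vic      991   5.0
5  personal   251    Eli      525   6.0
6      home   314    Eli      247   3.0
group by client, max of rate_bp:
client
Eli    1031
Vic     991
Name: rate_bp, dtype: int64
reset_index():
  client  rate_bp
0    Eli     1031
1    Vic      991
sort by rate_bp:
  client  rate_bp
1    Vic      991
0    Eli     1031
add column rate_bp_plus_10 = t['rate_bp'] + 10:
  client  rate_bp  rate_bp_plus_10
1    Vic      991             1001
0    Eli     1031             1041
The sum of column 'rate_bp_plus_10' is 2042.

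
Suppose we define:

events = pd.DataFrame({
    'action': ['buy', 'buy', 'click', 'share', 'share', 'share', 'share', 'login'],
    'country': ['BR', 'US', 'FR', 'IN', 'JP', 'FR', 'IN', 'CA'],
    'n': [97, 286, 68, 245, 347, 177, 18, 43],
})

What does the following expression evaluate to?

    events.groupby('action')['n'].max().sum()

744

group by action, max of n:
action
buy      286
click     68
login     43
share    347
Name: n, dtype: int64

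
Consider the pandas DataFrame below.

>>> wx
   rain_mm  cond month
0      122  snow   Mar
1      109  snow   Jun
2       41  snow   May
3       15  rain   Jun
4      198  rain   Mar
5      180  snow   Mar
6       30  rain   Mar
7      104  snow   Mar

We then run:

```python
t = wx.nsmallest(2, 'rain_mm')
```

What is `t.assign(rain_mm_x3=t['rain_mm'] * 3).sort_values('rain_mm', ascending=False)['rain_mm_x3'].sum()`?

135

take 2 rows with smallest rain_mm:
   rain_mm  cond month
3       15  rain   Jun
6       30  rain   Mar
add column rain_mm_x3 = t['rain_mm'] * 3:
   rain_mm  cond month  rain_mm_x3
3       15  rain   Jun          45
6       30  rain   Mar          90
sort by rain_mm descending:
   rain_mm  cond month  rain_mm_x3
6       30  rain   Mar          90
3       15  rain   Jun          45
Hence 135.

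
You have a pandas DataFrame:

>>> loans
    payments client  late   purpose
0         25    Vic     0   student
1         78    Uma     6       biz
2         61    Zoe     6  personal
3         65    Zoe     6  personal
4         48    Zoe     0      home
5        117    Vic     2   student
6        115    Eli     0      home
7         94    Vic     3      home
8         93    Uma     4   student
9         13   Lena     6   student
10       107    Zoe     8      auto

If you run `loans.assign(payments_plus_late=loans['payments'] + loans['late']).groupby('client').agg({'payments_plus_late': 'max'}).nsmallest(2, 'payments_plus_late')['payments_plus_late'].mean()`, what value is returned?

58.0

add column payments_plus_late = loans['payments'] + loans['late']:
    payments client  late   purpose  payments_plus_late
0         25    Vic     0   student                  25
1         78    Uma     6       biz                  84
2         61    Zoe     6  personal                  67
3         65    Zoe     6  personal                  71
4         48    Zoe     0      home                  48
5        117    Vic     2   student                 119
6        115    Eli     0      home                 115
7         94    Vic     3      home                  97
8         93    Uma     4   student                  97
9         13   Lena     6   student                  19
10       107    Zoe     8      auto                 115
group by client, max of payments_plus_late:
        payments_plus_late
client                    
Eli                    115
Lena                    19
Uma                     97
Vic                    119
Zoe                    115
take 2 rows with smallest payments_plus_late:
        payments_plus_late
client                    
Lena                    19
Uma                     97
Finally, mean of column 'payments_plus_late' = 58.0.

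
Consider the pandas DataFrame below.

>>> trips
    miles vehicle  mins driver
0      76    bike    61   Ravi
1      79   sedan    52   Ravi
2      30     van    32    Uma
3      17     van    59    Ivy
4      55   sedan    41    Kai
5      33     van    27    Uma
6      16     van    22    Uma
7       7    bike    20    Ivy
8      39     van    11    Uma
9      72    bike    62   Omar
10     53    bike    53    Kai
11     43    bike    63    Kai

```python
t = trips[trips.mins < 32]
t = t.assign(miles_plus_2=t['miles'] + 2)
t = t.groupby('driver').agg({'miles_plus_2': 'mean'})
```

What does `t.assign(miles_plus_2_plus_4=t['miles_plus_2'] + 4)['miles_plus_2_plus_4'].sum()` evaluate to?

48.3333333333

filter rows where mins < 32:
   miles vehicle  mins driver
5     33     van    27    Uma
6     16     van    22    Uma
7      7    bike    20    Ivy
8     39     van    11    Uma
add column miles_plus_2 = t['miles'] + 2:
   miles vehicle  mins driver  miles_plus_2
5     33     van    27    Uma            35
6     16     van    22    Uma            18
7      7    bike    20    Ivy             9
8     39     van    11    Uma            41
group by driver, mean of miles_plus_2:
        miles_plus_2
driver              
Ivy         9.000000
Uma        31.333333
add column miles_plus_2_plus_4 = t['miles_plus_2'] + 4:
        miles_plus_2  miles_plus_2_plus_4
driver                                   
Ivy         9.000000            13.000000
Uma        31.333333            35.333333
Finally, sum of column 'miles_plus_2_plus_4' = 48.3333333333.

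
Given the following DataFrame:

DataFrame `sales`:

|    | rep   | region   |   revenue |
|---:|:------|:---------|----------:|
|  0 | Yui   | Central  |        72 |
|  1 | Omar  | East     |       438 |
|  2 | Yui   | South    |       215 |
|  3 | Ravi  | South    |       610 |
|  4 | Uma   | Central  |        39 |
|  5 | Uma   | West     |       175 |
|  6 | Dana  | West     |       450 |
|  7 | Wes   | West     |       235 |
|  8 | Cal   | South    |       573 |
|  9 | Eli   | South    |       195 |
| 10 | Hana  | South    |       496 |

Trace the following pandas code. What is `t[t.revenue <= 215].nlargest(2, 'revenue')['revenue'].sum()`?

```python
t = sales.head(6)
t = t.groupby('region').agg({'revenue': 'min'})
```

390

take first 6 rows:
    rep   region  revenue
0   Yui  Central       72
1  Omar     East      438
2   Yui    South      215
3  Ravi    South      610
4   Uma  Central       39
5   Uma     West      175
group by region, min of revenue:
         revenue
region          
Central       39
East         438
South        215
West         175
filter rows where revenue <= 215:
         revenue
region          
Central       39
South        215
West         175
take 2 rows with largest revenue:
        revenue
region         
South       215
West        175
Hence 390.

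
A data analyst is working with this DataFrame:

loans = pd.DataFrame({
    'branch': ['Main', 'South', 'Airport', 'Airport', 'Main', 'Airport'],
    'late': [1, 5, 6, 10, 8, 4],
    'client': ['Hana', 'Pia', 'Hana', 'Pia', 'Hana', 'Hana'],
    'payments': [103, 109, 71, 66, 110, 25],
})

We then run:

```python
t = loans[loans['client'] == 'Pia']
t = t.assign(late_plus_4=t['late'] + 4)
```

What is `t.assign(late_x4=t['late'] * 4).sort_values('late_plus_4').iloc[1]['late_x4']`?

filter rows where client == 'Pia':
    branch  late client  payments
1    South     5    Pia       109
3  Airport    10    Pia        66
add column late_plus_4 = t['late'] + 4:
    branch  late client  payments  late_plus_4
1    South     5    Pia       109            9
3  Airport    10    Pia        66           14
add column late_x4 = t['late'] * 4:
    branch  late client  payments  late_plus_4  late_x4
1    South     5    Pia       109            9       20
3  Airport    10    Pia        66           14       40
sort by late_plus_4:
    branch  late client  payments  late_plus_4  late_x4
1    South     5    Pia       109            9       20
3  Airport    10    Pia        66           14       40
Taking the value at position 1, column 'late_x4' gives 40.

40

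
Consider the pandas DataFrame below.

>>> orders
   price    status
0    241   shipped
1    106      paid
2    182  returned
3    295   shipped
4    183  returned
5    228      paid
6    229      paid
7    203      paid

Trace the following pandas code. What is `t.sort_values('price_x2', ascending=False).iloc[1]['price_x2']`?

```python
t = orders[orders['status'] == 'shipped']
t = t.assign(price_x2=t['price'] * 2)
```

filter rows where status == 'shipped':
   price   status
0    241  shipped
3    295  shipped
add column price_x2 = t['price'] * 2:
   price   status  price_x2
0    241  shipped       482
3    295  shipped       590
sort by price_x2 descending:
   price   status  price_x2
3    295  shipped       590
0    241  shipped       482
Taking the value at position 1, column 'price_x2' gives 482.

482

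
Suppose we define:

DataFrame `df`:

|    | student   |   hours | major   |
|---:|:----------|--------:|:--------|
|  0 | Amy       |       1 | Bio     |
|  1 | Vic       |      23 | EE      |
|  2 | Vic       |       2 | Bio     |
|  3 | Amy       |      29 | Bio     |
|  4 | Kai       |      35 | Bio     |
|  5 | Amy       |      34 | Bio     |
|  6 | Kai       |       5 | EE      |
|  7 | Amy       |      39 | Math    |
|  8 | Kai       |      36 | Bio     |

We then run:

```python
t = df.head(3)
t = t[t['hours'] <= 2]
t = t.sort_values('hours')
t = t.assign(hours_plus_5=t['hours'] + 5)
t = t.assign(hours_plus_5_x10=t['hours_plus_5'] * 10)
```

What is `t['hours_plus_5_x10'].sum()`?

take first 3 rows:
  student  hours major
0     Amy      1   Bio
1     Vic     23    EE
2     Vic      2   Bio
filter rows where hours <= 2:
  student  hours major
0     Amy      1   Bio
2     Vic      2   Bio
sort by hours:
  student  hours major
0     Amy      1   Bio
2     Vic      2   Bio
add column hours_plus_5 = t['hours'] + 5:
  student  hours major  hours_plus_5
0     Amy      1   Bio             6
2     Vic      2   Bio             7
add column hours_plus_5_x10 = t['hours_plus_5'] * 10:
  student  hours major  hours_plus_5  hours_plus_5_x10
0     Amy      1   Bio             6                60
2     Vic      2   Bio             7                70

130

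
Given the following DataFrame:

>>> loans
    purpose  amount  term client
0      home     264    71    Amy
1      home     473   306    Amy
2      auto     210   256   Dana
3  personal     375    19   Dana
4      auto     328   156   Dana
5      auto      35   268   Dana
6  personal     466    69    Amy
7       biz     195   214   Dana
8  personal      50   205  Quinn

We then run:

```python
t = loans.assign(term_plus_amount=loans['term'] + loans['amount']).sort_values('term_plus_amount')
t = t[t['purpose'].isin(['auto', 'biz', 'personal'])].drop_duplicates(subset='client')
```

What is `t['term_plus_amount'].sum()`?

1093

add column term_plus_amount = loans['term'] + loans['amount']:
    purpose  amount  term client  term_plus_amount
0      home     264    71    Amy               335
1      home     473   306    Amy               779
2      auto     210   256   Dana               466
3  personal     375    19   Dana               394
4      auto     328   156   Dana               484
5      auto      35   268   Dana               303
6  personal     466    69    Amy               535
7       biz     195   214   Dana               409
8  personal      50   205  Quinn               255
sort by term_plus_amount:
    purpose  amount  term client  term_plus_amount
8  personal      50   205  Quinn               255
5      auto      35   268   Dana               303
0      home     264    71    Amy               335
3  personal     375    19   Dana               394
7       biz     195   214   Dana               409
2      auto     210   256   Dana               466
4      auto     328   156   Dana               484
6  personal     466    69    Amy               535
1      home     473   306    Amy               779
filter rows where purpose in ['auto', 'biz', 'personal']:
    purpose  amount  term client  term_plus_amount
8  personal      50   205  Quinn               255
5      auto      35   268   Dana               303
3  personal     375    19   Dana               394
7       biz     195   214   Dana               409
2      auto     210   256   Dana               466
4      auto     328   156   Dana               484
6  personal     466    69    Amy               535
drop duplicate client (keep=first):
    purpose  amount  term client  term_plus_amount
8  personal      50   205  Quinn               255
5      auto      35   268   Dana               303
6  personal     466    69    Amy               535
sum of column 'term_plus_amount' → 1093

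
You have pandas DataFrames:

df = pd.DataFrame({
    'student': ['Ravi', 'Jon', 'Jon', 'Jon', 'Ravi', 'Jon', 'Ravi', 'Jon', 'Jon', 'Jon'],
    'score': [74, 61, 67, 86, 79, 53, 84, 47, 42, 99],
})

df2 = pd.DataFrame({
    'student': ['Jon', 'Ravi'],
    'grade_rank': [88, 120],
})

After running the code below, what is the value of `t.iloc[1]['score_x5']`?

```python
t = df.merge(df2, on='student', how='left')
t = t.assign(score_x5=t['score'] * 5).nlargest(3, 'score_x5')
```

merge on 'student' (how='left') → 10 rows:
  student  score  grade_rank
0    Ravi     74         120
1     Jon     61          88
2     Jon     67          88
3     Jon     86          88
4    Ravi     79         120
5     Jon     53          88
6    Ravi     84         120
7     Jon     47          88
8     Jon     42          88
9     Jon     99          88
add column score_x5 = t['score'] * 5:
  student  score  grade_rank  score_x5
0    Ravi     74         120       370
1     Jon     61          88       305
2     Jon     67          88       335
3     Jon     86          88       430
4    Ravi     79         120       395
5     Jon     53          88       265
6    Ravi     84         120       420
7     Jon     47          88       235
8     Jon     42          88       210
9     Jon     99          88       495
take 3 rows with largest score_x5:
  student  score  grade_rank  score_x5
9     Jon     99          88       495
3     Jon     86          88       430
6    Ravi     84         120       420

430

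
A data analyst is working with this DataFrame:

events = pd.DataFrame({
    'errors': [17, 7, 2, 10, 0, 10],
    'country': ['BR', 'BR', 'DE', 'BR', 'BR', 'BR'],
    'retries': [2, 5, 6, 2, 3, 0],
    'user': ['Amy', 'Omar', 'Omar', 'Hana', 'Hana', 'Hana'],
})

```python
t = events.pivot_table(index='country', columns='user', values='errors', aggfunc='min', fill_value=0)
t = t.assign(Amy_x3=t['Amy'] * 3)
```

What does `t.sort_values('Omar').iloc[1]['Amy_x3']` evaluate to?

51

pivot: rows=country, cols=user, min(errors):
user     Amy  Hana  Omar
country                 
BR        17     0     7
DE         0     0     2
add column Amy_x3 = t['Amy'] * 3:
user     Amy  Hana  Omar  Amy_x3
country                         
BR        17     0     7      51
DE         0     0     2       0
sort by Omar:
user     Amy  Hana  Omar  Amy_x3
country                         
DE         0     0     2       0
BR        17     0     7      51
The value at position 1, column 'Amy_x3' is 51.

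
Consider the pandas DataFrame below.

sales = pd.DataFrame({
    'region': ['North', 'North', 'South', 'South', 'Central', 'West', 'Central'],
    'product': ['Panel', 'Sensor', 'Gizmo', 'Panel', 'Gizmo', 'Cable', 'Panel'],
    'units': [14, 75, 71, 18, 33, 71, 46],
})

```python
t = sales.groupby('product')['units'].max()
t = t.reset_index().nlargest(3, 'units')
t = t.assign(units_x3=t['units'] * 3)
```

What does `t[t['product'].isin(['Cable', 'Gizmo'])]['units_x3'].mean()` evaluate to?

213.0

group by product, max of units:
product
Cable     71
Gizmo     71
Panel     46
Sensor    75
Name: units, dtype: int64
reset_index():
  product  units
0   Cable     71
1   Gizmo     71
2   Panel     46
3  Sensor     75
take 3 rows with largest units:
  product  units
3  Sensor     75
0   Cable     71
1   Gizmo     71
add column units_x3 = t['units'] * 3:
  product  units  units_x3
3  Sensor     75       225
0   Cable     71       213
1   Gizmo     71       213
filter rows where product in ['Cable', 'Gizmo']:
  product  units  units_x3
0   Cable     71       213
1   Gizmo     71       213
Then the mean of column 'units_x3': 213.0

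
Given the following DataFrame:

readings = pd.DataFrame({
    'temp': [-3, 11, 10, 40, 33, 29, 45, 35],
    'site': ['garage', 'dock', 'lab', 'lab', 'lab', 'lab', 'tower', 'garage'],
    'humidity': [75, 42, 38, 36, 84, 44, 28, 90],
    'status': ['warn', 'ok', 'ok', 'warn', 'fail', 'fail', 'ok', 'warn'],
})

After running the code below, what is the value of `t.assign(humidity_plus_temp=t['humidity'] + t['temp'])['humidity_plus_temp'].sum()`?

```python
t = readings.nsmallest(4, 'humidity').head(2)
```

149

take 4 rows with smallest humidity:
   temp   site  humidity status
6    45  tower        28     ok
3    40    lab        36   warn
2    10    lab        38     ok
1    11   dock        42     ok
take first 2 rows:
   temp   site  humidity status
6    45  tower        28     ok
3    40    lab        36   warn
add column humidity_plus_temp = t['humidity'] + t['temp']:
   temp   site  humidity status  humidity_plus_temp
6    45  tower        28     ok                  73
3    40    lab        36   warn                  76
So sum() = 149.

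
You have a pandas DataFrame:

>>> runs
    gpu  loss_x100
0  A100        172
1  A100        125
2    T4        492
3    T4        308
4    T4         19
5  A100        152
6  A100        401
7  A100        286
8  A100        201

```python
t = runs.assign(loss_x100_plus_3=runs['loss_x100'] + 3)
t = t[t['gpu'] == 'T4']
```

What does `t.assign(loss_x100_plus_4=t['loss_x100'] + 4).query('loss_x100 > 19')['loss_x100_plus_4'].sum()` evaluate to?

add column loss_x100_plus_3 = runs['loss_x100'] + 3:
    gpu  loss_x100  loss_x100_plus_3
0  A100        172               175
1  A100        125               128
2    T4        492               495
3    T4        308               311
4    T4         19                22
5  A100        152               155
6  A100        401               404
7  A100        286               289
8  A100        201               204
filter rows where gpu == 'T4':
  gpu  loss_x100  loss_x100_plus_3
2  T4        492               495
3  T4        308               311
4  T4         19                22
add column loss_x100_plus_4 = t['loss_x100'] + 4:
  gpu  loss_x100  loss_x100_plus_3  loss_x100_plus_4
2  T4        492               495               496
3  T4        308               311               312
4  T4         19                22                23
filter rows where loss_x100 > 19:
  gpu  loss_x100  loss_x100_plus_3  loss_x100_plus_4
2  T4        492               495               496
3  T4        308               311               312
Taking the sum of column 'loss_x100_plus_4' gives 808.

808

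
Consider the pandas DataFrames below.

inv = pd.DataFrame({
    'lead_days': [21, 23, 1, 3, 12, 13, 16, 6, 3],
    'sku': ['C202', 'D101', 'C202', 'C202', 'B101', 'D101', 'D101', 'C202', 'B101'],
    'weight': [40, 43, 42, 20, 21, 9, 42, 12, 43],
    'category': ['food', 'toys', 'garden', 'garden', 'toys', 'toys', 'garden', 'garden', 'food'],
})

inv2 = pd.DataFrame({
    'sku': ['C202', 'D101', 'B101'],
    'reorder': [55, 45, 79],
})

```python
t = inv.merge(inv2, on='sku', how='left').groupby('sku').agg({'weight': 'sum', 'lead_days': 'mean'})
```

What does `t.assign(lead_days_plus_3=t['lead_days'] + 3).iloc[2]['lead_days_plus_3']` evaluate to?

20.3333333333

merge on 'sku' (how='left') → 9 rows:
   lead_days   sku  weight category  reorder
0         21  C202      40     food       55
1         23  D101      43     toys       45
2          1  C202      42   garden       55
3          3  C202      20   garden       55
4         12  B101      21     toys       79
5         13  D101       9     toys       45
6         16  D101      42   garden       45
7          6  C202      12   garden       55
8          3  B101      43     food       79
group by sku: sum(weight), mean(lead_days):
      weight  lead_days
sku                    
B101      64   7.500000
C202     114   7.750000
D101      94  17.333333
add column lead_days_plus_3 = t['lead_days'] + 3:
      weight  lead_days  lead_days_plus_3
sku                                      
B101      64   7.500000         10.500000
C202     114   7.750000         10.750000
D101      94  17.333333         20.333333
Finally, value at position 2, column 'lead_days_plus_3' = 20.3333333333.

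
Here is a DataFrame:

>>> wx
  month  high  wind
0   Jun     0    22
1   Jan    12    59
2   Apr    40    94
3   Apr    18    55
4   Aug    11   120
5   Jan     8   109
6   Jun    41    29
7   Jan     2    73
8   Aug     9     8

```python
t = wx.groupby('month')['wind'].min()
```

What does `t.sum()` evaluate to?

144

group by month, min of wind:
month
Apr    55
Aug     8
Jan    59
Jun    22
Name: wind, dtype: int64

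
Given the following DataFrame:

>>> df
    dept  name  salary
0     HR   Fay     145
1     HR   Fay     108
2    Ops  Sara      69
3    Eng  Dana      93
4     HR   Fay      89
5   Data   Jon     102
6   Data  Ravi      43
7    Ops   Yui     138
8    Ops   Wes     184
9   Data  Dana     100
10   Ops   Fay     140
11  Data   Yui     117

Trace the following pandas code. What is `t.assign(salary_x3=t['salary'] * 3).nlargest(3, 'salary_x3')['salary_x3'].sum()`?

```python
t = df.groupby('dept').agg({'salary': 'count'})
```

group by dept, count of salary:
      salary
dept        
Data       4
Eng        1
HR         3
Ops        4
add column salary_x3 = t['salary'] * 3:
      salary  salary_x3
dept                   
Data       4         12
Eng        1          3
HR         3          9
Ops        4         12
take 3 rows with largest salary_x3:
      salary  salary_x3
dept                   
Data       4         12
Ops        4         12
HR         3          9
Taking the sum of column 'salary_x3' gives 33.

33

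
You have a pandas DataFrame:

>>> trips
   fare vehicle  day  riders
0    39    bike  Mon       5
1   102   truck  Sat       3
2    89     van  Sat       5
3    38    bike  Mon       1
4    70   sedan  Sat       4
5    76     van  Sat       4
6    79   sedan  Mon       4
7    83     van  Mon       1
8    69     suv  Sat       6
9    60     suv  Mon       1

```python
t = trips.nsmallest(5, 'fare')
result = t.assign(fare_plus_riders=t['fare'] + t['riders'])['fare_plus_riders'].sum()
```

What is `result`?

293

take 5 rows with smallest fare:
   fare vehicle  day  riders
3    38    bike  Mon       1
0    39    bike  Mon       5
9    60     suv  Mon       1
8    69     suv  Sat       6
4    70   sedan  Sat       4
add column fare_plus_riders = t['fare'] + t['riders']:
   fare vehicle  day  riders  fare_plus_riders
3    38    bike  Mon       1                39
0    39    bike  Mon       5                44
9    60     suv  Mon       1                61
8    69     suv  Sat       6                75
4    70   sedan  Sat       4                74
sum of column 'fare_plus_riders' → 293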